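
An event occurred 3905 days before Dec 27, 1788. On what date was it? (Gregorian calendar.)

April 19, 1778

−366 (one year; includes Feb 29, 1788) → Dec 27, 1787 (3539 left).
−365 (one year) → Dec 27, 1786 (3174 left).
−365 (one year) → Dec 27, 1785 (2809 left).
−365 (one year) → Dec 27, 1784 (2444 left).
−366 (one year; includes Feb 29, 1784) → Dec 27, 1783 (2078 left).
−365 (one year) → Dec 27, 1782 (1713 left).
−365 (one year) → Dec 27, 1781 (1348 left).
−365 (one year) → Dec 27, 1780 (983 left).
−366 (one year; includes Feb 29, 1780) → Dec 27, 1779 (617 left).
−365 (one year) → Dec 27, 1778 (252 left).
−27 → Nov 30, 1778 (end of Nov, 30 days; 225 left).
−30 → Oct 31, 1778 (end of Oct, 31 days; 195 left).
−31 → Sep 30, 1778 (end of Sep, 30 days; 164 left).
−30 → Aug 31, 1778 (end of Aug, 31 days; 134 left).
−31 → Jul 31, 1778 (end of Jul, 31 days; 103 left).
−31 → Jun 30, 1778 (end of Jun, 30 days; 72 left).
−30 → May 31, 1778 (end of May, 31 days; 42 left).
−31 → Apr 30, 1778 (end of Apr, 30 days; 11 left).
−11 → Apr 19, 1778.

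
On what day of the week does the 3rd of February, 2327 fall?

Doomsday rule: the anchor day for the 2300s is Wednesday. For year 27: 27÷12 = 2 r 3, and 3÷4 = 0, so 2+3+0 = 5.
Wednesday + 5 ≡ Monday — that's 2327's doomsday.
In February the doomsday date is Feb 28 (2327 is not a leap year).
Feb 3 is 25 days before Feb 28; 25 mod 7 = 4, so Monday − 4 = Thursday.

Thursday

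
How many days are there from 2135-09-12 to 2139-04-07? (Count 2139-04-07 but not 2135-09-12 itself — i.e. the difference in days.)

Sep 12, 2135 → Sep 12, 2136: 366 days (Feb 29, 2136 is in that span).
Sep 12, 2136 → Sep 12, 2137: 365 days.
Sep 12, 2137 → Sep 12, 2138: 365 days.
Sep 12, 2138 → Oct 12, 2138: 30 days (September has 30).
Oct 12, 2138 → Nov 12, 2138: 31 days (October has 31).
Nov 12, 2138 → Dec 12, 2138: 30 days (November has 30).
Dec 12, 2138 → Jan 12, 2139: 31 days (December has 31).
Jan 12, 2139 → Feb 12, 2139: 31 days (January has 31).
Feb 12, 2139 → Mar 12, 2139: 28 days (February has 28).
Mar 12, 2139 → Apr 7, 2139: 26 days.
Total: 1303 days.

1303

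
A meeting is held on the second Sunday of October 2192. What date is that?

October 14, 2192

October 1, 2192 is a Monday.
The first Sunday is therefore October 7 (6 days later).
The second Sunday is 7 + 1×7 = October 14.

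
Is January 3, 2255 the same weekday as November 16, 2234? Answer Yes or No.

From Nov 16, 2234 to Jan 3, 2255 is 7353 days.
7353 mod 7 = 3, so they are different weekdays.
(Nov 16, 2234 is a Sunday; Jan 3, 2255 is a Wednesday.)

No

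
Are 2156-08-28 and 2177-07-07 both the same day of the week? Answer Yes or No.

No

From Aug 28, 2156 to Jul 7, 2177 is 7618 days.
7618 mod 7 = 2, so they are different weekdays.
(Aug 28, 2156 is a Saturday; Jul 7, 2177 is a Monday.)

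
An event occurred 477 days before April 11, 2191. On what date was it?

December 20, 2189

−365 (one year) → Apr 11, 2190 (112 left).
−11 → Mar 31, 2190 (end of Mar, 31 days; 101 left).
−31 → Feb 28, 2190 (end of Feb, 28 days; 70 left).
−28 → Jan 31, 2190 (end of Jan, 31 days; 42 left).
−31 → Dec 31, 2189 (end of Dec, 31 days; 11 left).
−11 → Dec 20, 2189.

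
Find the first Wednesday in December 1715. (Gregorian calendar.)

December 4, 1715

December 1, 1715 is a Sunday.
The first Wednesday is therefore December 4 (3 days later).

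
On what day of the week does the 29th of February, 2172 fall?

Doomsday rule: the anchor day for the 2100s is Sunday. For year 72: 72÷12 = 6 r 0, and 0÷4 = 0, so 6+0+0 = 6.
Sunday + 6 ≡ Saturday — that's 2172's doomsday.
In February the doomsday date is Feb 29 (2172 is a leap year (divisible by 4)).
Feb 29 is the doomsday itself: Saturday.

Saturday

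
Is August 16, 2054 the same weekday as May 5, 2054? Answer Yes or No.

No

From May 5, 2054 to Aug 16, 2054 is 103 days.
103 mod 7 = 5, so they are different weekdays.
(May 5, 2054 is a Tuesday; Aug 16, 2054 is a Sunday.)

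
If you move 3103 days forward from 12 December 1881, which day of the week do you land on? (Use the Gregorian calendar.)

Wednesday

Dec 12, 1881 is a Monday.
3103 mod 7 = 2, so 3103 days after a Monday is Monday + 2 = Wednesday.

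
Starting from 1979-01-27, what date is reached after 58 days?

March 26, 1979

Jan has 31 days: +5 → Feb 1, 1979 (53 left).
Feb has 28 days: +28 → Mar 1, 1979 (25 left).
+25 → Mar 26, 1979.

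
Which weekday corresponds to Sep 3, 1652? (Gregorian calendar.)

Doomsday rule: the anchor day for the 1600s is Tuesday. For year 52: 52÷12 = 4 r 4, and 4÷4 = 1, so 4+4+1 = 9.
Tuesday + 9 ≡ Thursday — that's 1652's doomsday.
In September the doomsday date is Sep 5.
Sep 3 is 2 days before Sep 5; 2 mod 7 = 2, so Thursday − 2 = Tuesday.

Tuesday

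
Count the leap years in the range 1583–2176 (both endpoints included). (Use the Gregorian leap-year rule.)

145

Multiples of 4 in [1583,2176]: 149.
Of those, multiples of 100: 6 (not leap unless ÷400).
Multiples of 400: 2.
Leap years = 149 − 6 + 2 = 145.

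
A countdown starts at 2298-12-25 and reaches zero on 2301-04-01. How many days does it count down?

Dec 25, 2298 → Dec 25, 2299: 365 days.
Dec 25, 2299 → Dec 25, 2300: 365 days.
Dec 25, 2300 → Jan 25, 2301: 31 days (December has 31).
Jan 25, 2301 → Feb 25, 2301: 31 days (January has 31).
Feb 25, 2301 → Mar 25, 2301: 28 days (February has 28).
Mar 25, 2301 → Apr 1, 2301: 7 days.
Total: 827 days.

827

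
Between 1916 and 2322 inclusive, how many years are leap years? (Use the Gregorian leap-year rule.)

Multiples of 4 in [1916,2322]: 102.
Of those, multiples of 100: 4 (not leap unless ÷400).
Multiples of 400: 1.
Leap years = 102 − 4 + 1 = 99.

99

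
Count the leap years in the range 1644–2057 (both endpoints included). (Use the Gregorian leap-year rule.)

101

Multiples of 4 in [1644,2057]: 104.
Of those, multiples of 100: 4 (not leap unless ÷400).
Multiples of 400: 1.
Leap years = 104 − 4 + 1 = 101.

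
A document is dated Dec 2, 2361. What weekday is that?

Saturday

Doomsday rule: the anchor day for the 2300s is Wednesday. For year 61: 61÷12 = 5 r 1, and 1÷4 = 0, so 5+1+0 = 6.
Wednesday + 6 ≡ Tuesday — that's 2361's doomsday.
In December the doomsday date is Dec 12.
Dec 2 is 10 days before Dec 12; 10 mod 7 = 3, so Tuesday − 3 = Saturday.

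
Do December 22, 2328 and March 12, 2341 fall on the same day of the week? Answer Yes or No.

From Dec 22, 2328 to Mar 12, 2341 is 4463 days.
4463 mod 7 = 4, so they are different weekdays.
(Dec 22, 2328 is a Saturday; Mar 12, 2341 is a Wednesday.)

No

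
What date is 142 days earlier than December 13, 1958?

−13 → Nov 30, 1958 (end of Nov, 30 days; 129 left).
−30 → Oct 31, 1958 (end of Oct, 31 days; 99 left).
−31 → Sep 30, 1958 (end of Sep, 30 days; 68 left).
−30 → Aug 31, 1958 (end of Aug, 31 days; 38 left).
−31 → Jul 31, 1958 (end of Jul, 31 days; 7 left).
−7 → Jul 24, 1958.

July 24, 1958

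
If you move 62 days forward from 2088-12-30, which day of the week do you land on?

Wednesday

Dec 30, 2088 is a Thursday.
62 mod 7 = 6, so 62 days after a Thursday is Thursday + 6 = Wednesday.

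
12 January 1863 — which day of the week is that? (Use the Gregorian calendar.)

Monday

Doomsday rule: the anchor day for the 1800s is Friday. For year 63: 63÷12 = 5 r 3, and 3÷4 = 0, so 5+3+0 = 8.
Friday + 8 ≡ Saturday — that's 1863's doomsday.
In January the doomsday date is Jan 3 (1863 is not a leap year).
Jan 12 is 9 days after Jan 3; 9 mod 7 = 2, so Saturday + 2 = Monday.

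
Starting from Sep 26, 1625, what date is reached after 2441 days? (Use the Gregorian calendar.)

+365 (one year) → Sep 26, 1626 (2076 left).
+365 (one year) → Sep 26, 1627 (1711 left).
+366 (one year; includes Feb 29, 1628) → Sep 26, 1628 (1345 left).
+365 (one year) → Sep 26, 1629 (980 left).
+365 (one year) → Sep 26, 1630 (615 left).
+365 (one year) → Sep 26, 1631 (250 left).
Sep has 30 days: +5 → Oct 1, 1631 (245 left).
Oct has 31 days: +31 → Nov 1, 1631 (214 left).
Nov has 30 days: +30 → Dec 1, 1631 (184 left).
Dec has 31 days: +31 → Jan 1, 1632 (153 left).
Jan has 31 days: +31 → Feb 1, 1632 (122 left).
Feb has 29 days: +29 → Mar 1, 1632 (93 left).
Mar has 31 days: +31 → Apr 1, 1632 (62 left).
Apr has 30 days: +30 → May 1, 1632 (32 left).
May has 31 days: +31 → Jun 1, 1632 (1 left).
+1 → Jun 2, 1632.

June 2, 1632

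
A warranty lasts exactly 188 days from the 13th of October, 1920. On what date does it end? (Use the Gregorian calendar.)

April 19, 1921

Oct has 31 days: +19 → Nov 1, 1920 (169 left).
Nov has 30 days: +30 → Dec 1, 1920 (139 left).
Dec has 31 days: +31 → Jan 1, 1921 (108 left).
Jan has 31 days: +31 → Feb 1, 1921 (77 left).
Feb has 28 days: +28 → Mar 1, 1921 (49 left).
Mar has 31 days: +31 → Apr 1, 1921 (18 left).
+18 → Apr 19, 1921.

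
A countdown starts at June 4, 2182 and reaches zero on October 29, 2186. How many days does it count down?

1608

Jun 4, 2182 → Jun 4, 2183: 365 days.
Jun 4, 2183 → Jun 4, 2184: 366 days (Feb 29, 2184 is in that span).
Jun 4, 2184 → Jun 4, 2185: 365 days.
Jun 4, 2185 → Jun 4, 2186: 365 days.
Jun 4, 2186 → Jul 4, 2186: 30 days (June has 30).
Jul 4, 2186 → Aug 4, 2186: 31 days (July has 31).
Aug 4, 2186 → Sep 4, 2186: 31 days (August has 31).
Sep 4, 2186 → Oct 4, 2186: 30 days (September has 30).
Oct 4, 2186 → Oct 29, 2186: 25 days.
Total: 1608 days.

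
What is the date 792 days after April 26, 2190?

June 26, 2192

+365 (one year) → Apr 26, 2191 (427 left).
+366 (one year; includes Feb 29, 2192) → Apr 26, 2192 (61 left).
Apr has 30 days: +5 → May 1, 2192 (56 left).
May has 31 days: +31 → Jun 1, 2192 (25 left).
+25 → Jun 26, 2192.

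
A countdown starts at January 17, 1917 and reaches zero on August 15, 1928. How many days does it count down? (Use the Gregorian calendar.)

Jan 17, 1917 → Jan 17, 1918: 365 days.
Jan 17, 1918 → Jan 17, 1919: 365 days.
Jan 17, 1919 → Jan 17, 1920: 365 days.
Jan 17, 1920 → Jan 17, 1921: 366 days (Feb 29, 1920 is in that span).
Jan 17, 1921 → Jan 17, 1922: 365 days.
Jan 17, 1922 → Jan 17, 1923: 365 days.
Jan 17, 1923 → Jan 17, 1924: 365 days.
Jan 17, 1924 → Jan 17, 1925: 366 days (Feb 29, 1924 is in that span).
Jan 17, 1925 → Jan 17, 1926: 365 days.
Jan 17, 1926 → Jan 17, 1927: 365 days.
Jan 17, 1927 → Jan 17, 1928: 365 days.
Jan 17, 1928 → Feb 17, 1928: 31 days (January has 31).
Feb 17, 1928 → Mar 17, 1928: 29 days (February has 29).
Mar 17, 1928 → Apr 17, 1928: 31 days (March has 31).
Apr 17, 1928 → May 17, 1928: 30 days (April has 30).
May 17, 1928 → Jun 17, 1928: 31 days (May has 31).
Jun 17, 1928 → Jul 17, 1928: 30 days (June has 30).
Jul 17, 1928 → Aug 15, 1928: 29 days.
Total: 4228 days.

4228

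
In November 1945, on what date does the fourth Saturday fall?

November 24, 1945

November 1, 1945 is a Thursday.
The first Saturday is therefore November 3 (2 days later).
The fourth Saturday is 3 + 3×7 = November 24.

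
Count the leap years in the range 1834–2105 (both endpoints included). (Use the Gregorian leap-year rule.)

Multiples of 4 in [1834,2105]: 68.
Of those, multiples of 100: 3 (not leap unless ÷400).
Multiples of 400: 1.
Leap years = 68 − 3 + 1 = 66.

66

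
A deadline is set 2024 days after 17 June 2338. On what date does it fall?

+365 (one year) → Jun 17, 2339 (1659 left).
+366 (one year; includes Feb 29, 2340) → Jun 17, 2340 (1293 left).
+365 (one year) → Jun 17, 2341 (928 left).
+365 (one year) → Jun 17, 2342 (563 left).
+365 (one year) → Jun 17, 2343 (198 left).
Jun has 30 days: +14 → Jul 1, 2343 (184 left).
Jul has 31 days: +31 → Aug 1, 2343 (153 left).
Aug has 31 days: +31 → Sep 1, 2343 (122 left).
Sep has 30 days: +30 → Oct 1, 2343 (92 left).
Oct has 31 days: +31 → Nov 1, 2343 (61 left).
Nov has 30 days: +30 → Dec 1, 2343 (31 left).
Dec has 31 days: +31 → Jan 1, 2344 (0 left).

January 1, 2344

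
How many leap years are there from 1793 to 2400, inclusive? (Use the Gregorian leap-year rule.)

147

Multiples of 4 in [1793,2400]: 152.
Of those, multiples of 100: 7 (not leap unless ÷400).
Multiples of 400: 2.
Leap years = 152 − 7 + 2 = 147.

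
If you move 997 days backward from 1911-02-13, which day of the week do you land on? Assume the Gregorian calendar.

Friday

First find the weekday of Feb 13, 1911. Doomsday rule: the anchor day for the 1900s is Wednesday. For year 11: 11÷12 = 0 r 11, and 11÷4 = 2, so 0+11+2 = 13.
Wednesday + 13 ≡ Tuesday — that's 1911's doomsday.
In February the doomsday date is Feb 28 (1911 is not a leap year).
Feb 13 is 15 days before Feb 28; 15 mod 7 = 1, so Tuesday − 1 = Monday.
997 mod 7 = 3, so 997 days before a Monday is Monday − 3 = Friday.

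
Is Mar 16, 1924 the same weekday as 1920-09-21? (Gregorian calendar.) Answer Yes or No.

No

From Sep 21, 1920 to Mar 16, 1924 is 1272 days.
1272 mod 7 = 5, so they are different weekdays.
(Sep 21, 1920 is a Tuesday; Mar 16, 1924 is a Sunday.)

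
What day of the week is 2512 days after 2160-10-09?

Wednesday

First find the weekday of Oct 9, 2160. Doomsday rule: the anchor day for the 2100s is Sunday. For year 60: 60÷12 = 5 r 0, and 0÷4 = 0, so 5+0+0 = 5.
Sunday + 5 ≡ Friday — that's 2160's doomsday.
In October the doomsday date is Oct 10.
Oct 9 is 1 day before Oct 10; 1 mod 7 = 1, so Friday − 1 = Thursday.
2512 mod 7 = 6, so 2512 days after a Thursday is Thursday + 6 = Wednesday.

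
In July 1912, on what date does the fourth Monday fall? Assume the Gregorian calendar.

July 1, 1912 is a Monday.
The first Monday is therefore July 1 (same day).
The fourth Monday is 1 + 3×7 = July 22.

July 22, 1912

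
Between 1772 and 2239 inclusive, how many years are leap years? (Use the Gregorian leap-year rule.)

113

Multiples of 4 in [1772,2239]: 117.
Of those, multiples of 100: 5 (not leap unless ÷400).
Multiples of 400: 1.
Leap years = 117 − 5 + 1 = 113.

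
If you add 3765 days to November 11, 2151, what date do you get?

March 3, 2162

+366 (one year; includes Feb 29, 2152) → Nov 11, 2152 (3399 left).
+365 (one year) → Nov 11, 2153 (3034 left).
+365 (one year) → Nov 11, 2154 (2669 left).
+365 (one year) → Nov 11, 2155 (2304 left).
+366 (one year; includes Feb 29, 2156) → Nov 11, 2156 (1938 left).
+365 (one year) → Nov 11, 2157 (1573 left).
+365 (one year) → Nov 11, 2158 (1208 left).
+365 (one year) → Nov 11, 2159 (843 left).
+366 (one year; includes Feb 29, 2160) → Nov 11, 2160 (477 left).
+365 (one year) → Nov 11, 2161 (112 left).
Nov has 30 days: +20 → Dec 1, 2161 (92 left).
Dec has 31 days: +31 → Jan 1, 2162 (61 left).
Jan has 31 days: +31 → Feb 1, 2162 (30 left).
Feb has 28 days: +28 → Mar 1, 2162 (2 left).
+2 → Mar 3, 2162.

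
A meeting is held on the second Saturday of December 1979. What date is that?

December 1, 1979 is a Saturday.
The first Saturday is therefore December 1 (same day).
The second Saturday is 1 + 1×7 = December 8.

December 8, 1979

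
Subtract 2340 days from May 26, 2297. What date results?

December 29, 2290

−365 (one year) → May 26, 2296 (1975 left).
−366 (one year; includes Feb 29, 2296) → May 26, 2295 (1609 left).
−365 (one year) → May 26, 2294 (1244 left).
−365 (one year) → May 26, 2293 (879 left).
−365 (one year) → May 26, 2292 (514 left).
−366 (one year; includes Feb 29, 2292) → May 26, 2291 (148 left).
−26 → Apr 30, 2291 (end of Apr, 30 days; 122 left).
−30 → Mar 31, 2291 (end of Mar, 31 days; 92 left).
−31 → Feb 28, 2291 (end of Feb, 28 days; 61 left).
−28 → Jan 31, 2291 (end of Jan, 31 days; 33 left).
−31 → Dec 31, 2290 (end of Dec, 31 days; 2 left).
−2 → Dec 29, 2290.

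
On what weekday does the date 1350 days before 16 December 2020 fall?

Thursday

First find the weekday of Dec 16, 2020. Doomsday rule: the anchor day for the 2000s is Tuesday. For year 20: 20÷12 = 1 r 8, and 8÷4 = 2, so 1+8+2 = 11.
Tuesday + 11 ≡ Saturday — that's 2020's doomsday.
In December the doomsday date is Dec 12.
Dec 16 is 4 days after Dec 12; 4 mod 7 = 4, so Saturday + 4 = Wednesday.
1350 mod 7 = 6, so 1350 days before a Wednesday is Wednesday − 6 = Thursday.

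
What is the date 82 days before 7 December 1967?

−7 → Nov 30, 1967 (end of Nov, 30 days; 75 left).
−30 → Oct 31, 1967 (end of Oct, 31 days; 45 left).
−31 → Sep 30, 1967 (end of Sep, 30 days; 14 left).
−14 → Sep 16, 1967.

September 16, 1967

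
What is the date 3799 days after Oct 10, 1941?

+365 (one year) → Oct 10, 1942 (3434 left).
+365 (one year) → Oct 10, 1943 (3069 left).
+366 (one year; includes Feb 29, 1944) → Oct 10, 1944 (2703 left).
+365 (one year) → Oct 10, 1945 (2338 left).
+365 (one year) → Oct 10, 1946 (1973 left).
+365 (one year) → Oct 10, 1947 (1608 left).
+366 (one year; includes Feb 29, 1948) → Oct 10, 1948 (1242 left).
+365 (one year) → Oct 10, 1949 (877 left).
+365 (one year) → Oct 10, 1950 (512 left).
+365 (one year) → Oct 10, 1951 (147 left).
Oct has 31 days: +22 → Nov 1, 1951 (125 left).
Nov has 30 days: +30 → Dec 1, 1951 (95 left).
Dec has 31 days: +31 → Jan 1, 1952 (64 left).
Jan has 31 days: +31 → Feb 1, 1952 (33 left).
Feb has 29 days: +29 → Mar 1, 1952 (4 left).
+4 → Mar 5, 1952.

March 5, 1952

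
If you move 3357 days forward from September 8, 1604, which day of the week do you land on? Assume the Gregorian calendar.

Sunday

Sep 8, 1604 is a Wednesday.
3357 mod 7 = 4, so 3357 days after a Wednesday is Wednesday + 4 = Sunday.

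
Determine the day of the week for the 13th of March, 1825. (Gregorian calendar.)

Doomsday rule: the anchor day for the 1800s is Friday. For year 25: 25÷12 = 2 r 1, and 1÷4 = 0, so 2+1+0 = 3.
Friday + 3 ≡ Monday — that's 1825's doomsday.
In March the doomsday date is Mar 14.
Mar 13 is 1 day before Mar 14; 1 mod 7 = 1, so Monday − 1 = Sunday.

Sunday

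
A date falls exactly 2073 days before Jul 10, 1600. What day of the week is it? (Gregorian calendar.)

First find the weekday of Jul 10, 1600. Doomsday rule: the anchor day for the 1600s is Tuesday. For year 00: 0÷12 = 0 r 0, and 0÷4 = 0, so 0+0+0 = 0.
Tuesday + 0 ≡ Tuesday — that's 1600's doomsday.
In July the doomsday date is Jul 11.
Jul 10 is 1 day before Jul 11; 1 mod 7 = 1, so Tuesday − 1 = Monday.
2073 mod 7 = 1, so 2073 days before a Monday is Monday − 1 = Sunday.

Sunday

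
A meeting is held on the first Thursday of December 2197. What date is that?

December 7, 2197

December 1, 2197 is a Friday.
The first Thursday is therefore December 7 (6 days later).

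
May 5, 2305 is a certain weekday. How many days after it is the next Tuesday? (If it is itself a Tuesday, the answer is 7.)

May 5, 2305 is a Friday.
From Friday to the next Tuesday is 4 days.

4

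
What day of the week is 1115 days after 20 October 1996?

Tuesday

First find the weekday of Oct 20, 1996. Doomsday rule: the anchor day for the 1900s is Wednesday. For year 96: 96÷12 = 8 r 0, and 0÷4 = 0, so 8+0+0 = 8.
Wednesday + 8 ≡ Thursday — that's 1996's doomsday.
In October the doomsday date is Oct 10.
Oct 20 is 10 days after Oct 10; 10 mod 7 = 3, so Thursday + 3 = Sunday.
1115 mod 7 = 2, so 1115 days after a Sunday is Sunday + 2 = Tuesday.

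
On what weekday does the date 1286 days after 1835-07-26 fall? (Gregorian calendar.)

First find the weekday of Jul 26, 1835. Doomsday rule: the anchor day for the 1800s is Friday. For year 35: 35÷12 = 2 r 11, and 11÷4 = 2, so 2+11+2 = 15.
Friday + 15 ≡ Saturday — that's 1835's doomsday.
In July the doomsday date is Jul 11.
Jul 26 is 15 days after Jul 11; 15 mod 7 = 1, so Saturday + 1 = Sunday.
1286 mod 7 = 5, so 1286 days after a Sunday is Sunday + 5 = Friday.

Friday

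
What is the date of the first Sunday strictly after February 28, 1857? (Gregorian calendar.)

March 1, 1857

Feb 28, 1857 is a Saturday.
From Saturday to the next Sunday is 1 day.
Feb 28, 1857 + 1 = Mar 1, 1857.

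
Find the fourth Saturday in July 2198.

July 28, 2198

July 1, 2198 is a Sunday.
The first Saturday is therefore July 7 (6 days later).
The fourth Saturday is 7 + 3×7 = July 28.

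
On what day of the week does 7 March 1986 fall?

Friday

January 1, 1986 is a Wednesday.
Jan 1, 1986 → Feb 1, 1986: 31 days (January has 31).
Feb 1, 1986 → Mar 1, 1986: 28 days (February has 28).
Mar 1, 1986 → Mar 7, 1986: 6 days.
Total: 65 days.
65 mod 7 = 2, so Wednesday + 2 = Friday.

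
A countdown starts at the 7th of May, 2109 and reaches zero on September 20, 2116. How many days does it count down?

2693

May 7, 2109 → May 7, 2110: 365 days.
May 7, 2110 → May 7, 2111: 365 days.
May 7, 2111 → May 7, 2112: 366 days (Feb 29, 2112 is in that span).
May 7, 2112 → May 7, 2113: 365 days.
May 7, 2113 → May 7, 2114: 365 days.
May 7, 2114 → May 7, 2115: 365 days.
May 7, 2115 → May 7, 2116: 366 days (Feb 29, 2116 is in that span).
May 7, 2116 → Jun 7, 2116: 31 days (May has 31).
Jun 7, 2116 → Jul 7, 2116: 30 days (June has 30).
Jul 7, 2116 → Aug 7, 2116: 31 days (July has 31).
Aug 7, 2116 → Sep 7, 2116: 31 days (August has 31).
Sep 7, 2116 → Sep 20, 2116: 13 days.
Total: 2693 days.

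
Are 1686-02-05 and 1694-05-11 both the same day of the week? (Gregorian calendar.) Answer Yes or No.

From Feb 5, 1686 to May 11, 1694 is 3017 days.
3017 mod 7 = 0, so they are the same weekday.
(Feb 5, 1686 is a Tuesday; May 11, 1694 is a Tuesday.)

Yes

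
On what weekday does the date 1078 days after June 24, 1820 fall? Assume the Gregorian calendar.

Saturday

First find the weekday of Jun 24, 1820. Doomsday rule: the anchor day for the 1800s is Friday. For year 20: 20÷12 = 1 r 8, and 8÷4 = 2, so 1+8+2 = 11.
Friday + 11 ≡ Tuesday — that's 1820's doomsday.
In June the doomsday date is Jun 6.
Jun 24 is 18 days after Jun 6; 18 mod 7 = 4, so Tuesday + 4 = Saturday.
1078 mod 7 = 0, so 1078 days after a Saturday is Saturday + 0 = Saturday.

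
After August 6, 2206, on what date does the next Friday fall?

Aug 6, 2206 is a Wednesday.
From Wednesday to the next Friday is 2 days.
Aug 6, 2206 + 2 = Aug 8, 2206.

August 8, 2206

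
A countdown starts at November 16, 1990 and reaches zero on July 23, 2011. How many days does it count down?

Nov 16, 1990 → Nov 16, 1991: 365 days.
Nov 16, 1991 → Nov 16, 1992: 366 days (Feb 29, 1992 is in that span).
Nov 16, 1992 → Nov 16, 1993: 365 days.
Nov 16, 1993 → Nov 16, 1994: 365 days.
Nov 16, 1994 → Nov 16, 1995: 365 days.
Nov 16, 1995 → Nov 16, 1996: 366 days (Feb 29, 1996 is in that span).
Nov 16, 1996 → Nov 16, 1997: 365 days.
Nov 16, 1997 → Nov 16, 1998: 365 days.
Nov 16, 1998 → Nov 16, 1999: 365 days.
Nov 16, 1999 → Nov 16, 2000: 366 days (Feb 29, 2000 is in that span).
Nov 16, 2000 → Nov 16, 2001: 365 days.
Nov 16, 2001 → Nov 16, 2002: 365 days.
Nov 16, 2002 → Nov 16, 2003: 365 days.
Nov 16, 2003 → Nov 16, 2004: 366 days (Feb 29, 2004 is in that span).
Nov 16, 2004 → Nov 16, 2005: 365 days.
Nov 16, 2005 → Nov 16, 2006: 365 days.
Nov 16, 2006 → Nov 16, 2007: 365 days.
Nov 16, 2007 → Nov 16, 2008: 366 days (Feb 29, 2008 is in that span).
Nov 16, 2008 → Nov 16, 2009: 365 days.
Nov 16, 2009 → Nov 16, 2010: 365 days.
Nov 16, 2010 → Dec 16, 2010: 30 days (November has 30).
Dec 16, 2010 → Jan 16, 2011: 31 days (December has 31).
Jan 16, 2011 → Feb 16, 2011: 31 days (January has 31).
Feb 16, 2011 → Mar 16, 2011: 28 days (February has 28).
Mar 16, 2011 → Apr 16, 2011: 31 days (March has 31).
Apr 16, 2011 → May 16, 2011: 30 days (April has 30).
May 16, 2011 → Jun 16, 2011: 31 days (May has 31).
Jun 16, 2011 → Jul 16, 2011: 30 days (June has 30).
Jul 16, 2011 → Jul 23, 2011: 7 days.
Total: 7554 days.

7554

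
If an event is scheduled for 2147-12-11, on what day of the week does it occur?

Doomsday rule: the anchor day for the 2100s is Sunday. For year 47: 47÷12 = 3 r 11, and 11÷4 = 2, so 3+11+2 = 16.
Sunday + 16 ≡ Tuesday — that's 2147's doomsday.
In December the doomsday date is Dec 12.
Dec 11 is 1 day before Dec 12; 1 mod 7 = 1, so Tuesday − 1 = Monday.

Monday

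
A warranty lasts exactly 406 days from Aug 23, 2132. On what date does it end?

+365 (one year) → Aug 23, 2133 (41 left).
Aug has 31 days: +9 → Sep 1, 2133 (32 left).
Sep has 30 days: +30 → Oct 1, 2133 (2 left).
+2 → Oct 3, 2133.

October 3, 2133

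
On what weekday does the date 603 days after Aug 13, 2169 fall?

Monday

Aug 13, 2169 is a Sunday.
603 mod 7 = 1, so 603 days after a Sunday is Sunday + 1 = Monday.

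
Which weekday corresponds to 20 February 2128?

Doomsday rule: the anchor day for the 2100s is Sunday. For year 28: 28÷12 = 2 r 4, and 4÷4 = 1, so 2+4+1 = 7.
Sunday + 7 ≡ Sunday — that's 2128's doomsday.
In February the doomsday date is Feb 29 (2128 is a leap year (divisible by 4)).
Feb 20 is 9 days before Feb 29; 9 mod 7 = 2, so Sunday − 2 = Friday.

Friday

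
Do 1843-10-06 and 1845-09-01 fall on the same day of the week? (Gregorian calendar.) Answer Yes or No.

From Oct 6, 1843 to Sep 1, 1845 is 696 days.
696 mod 7 = 3, so they are different weekdays.
(Oct 6, 1843 is a Friday; Sep 1, 1845 is a Monday.)

No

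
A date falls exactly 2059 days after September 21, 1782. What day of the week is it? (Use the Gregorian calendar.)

First find the weekday of Sep 21, 1782. Doomsday rule: the anchor day for the 1700s is Sunday. For year 82: 82÷12 = 6 r 10, and 10÷4 = 2, so 6+10+2 = 18.
Sunday + 18 ≡ Thursday — that's 1782's doomsday.
In September the doomsday date is Sep 5.
Sep 21 is 16 days after Sep 5; 16 mod 7 = 2, so Thursday + 2 = Saturday.
2059 mod 7 = 1, so 2059 days after a Saturday is Saturday + 1 = Sunday.

Sunday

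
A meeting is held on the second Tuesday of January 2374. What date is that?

January 8, 2374

January 1, 2374 is a Tuesday.
The first Tuesday is therefore January 1 (same day).
The second Tuesday is 1 + 1×7 = January 8.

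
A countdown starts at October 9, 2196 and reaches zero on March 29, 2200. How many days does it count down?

1266

Oct 9, 2196 → Oct 9, 2197: 365 days.
Oct 9, 2197 → Oct 9, 2198: 365 days.
Oct 9, 2198 → Oct 9, 2199: 365 days.
Oct 9, 2199 → Nov 9, 2199: 31 days (October has 31).
Nov 9, 2199 → Dec 9, 2199: 30 days (November has 30).
Dec 9, 2199 → Jan 9, 2200: 31 days (December has 31).
Jan 9, 2200 → Feb 9, 2200: 31 days (January has 31).
Feb 9, 2200 → Mar 9, 2200: 28 days (February has 28).
Mar 9, 2200 → Mar 29, 2200: 20 days.
Total: 1266 days.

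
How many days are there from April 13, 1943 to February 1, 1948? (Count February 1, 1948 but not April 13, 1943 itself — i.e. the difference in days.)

1755

Apr 13, 1943 → Apr 13, 1944: 366 days (Feb 29, 1944 is in that span).
Apr 13, 1944 → Apr 13, 1945: 365 days.
Apr 13, 1945 → Apr 13, 1946: 365 days.
Apr 13, 1946 → Apr 13, 1947: 365 days.
Apr 13, 1947 → May 13, 1947: 30 days (April has 30).
May 13, 1947 → Jun 13, 1947: 31 days (May has 31).
Jun 13, 1947 → Jul 13, 1947: 30 days (June has 30).
Jul 13, 1947 → Aug 13, 1947: 31 days (July has 31).
Aug 13, 1947 → Sep 13, 1947: 31 days (August has 31).
Sep 13, 1947 → Oct 13, 1947: 30 days (September has 30).
Oct 13, 1947 → Nov 13, 1947: 31 days (October has 31).
Nov 13, 1947 → Dec 13, 1947: 30 days (November has 30).
Dec 13, 1947 → Jan 13, 1948: 31 days (December has 31).
Jan 13, 1948 → Feb 1, 1948: 19 days.
Total: 1755 days.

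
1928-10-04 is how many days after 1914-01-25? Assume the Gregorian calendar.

Jan 25, 1914 → Jan 25, 1915: 365 days.
Jan 25, 1915 → Jan 25, 1916: 365 days.
Jan 25, 1916 → Jan 25, 1917: 366 days (Feb 29, 1916 is in that span).
Jan 25, 1917 → Jan 25, 1918: 365 days.
Jan 25, 1918 → Jan 25, 1919: 365 days.
Jan 25, 1919 → Jan 25, 1920: 365 days.
Jan 25, 1920 → Jan 25, 1921: 366 days (Feb 29, 1920 is in that span).
Jan 25, 1921 → Jan 25, 1922: 365 days.
Jan 25, 1922 → Jan 25, 1923: 365 days.
Jan 25, 1923 → Jan 25, 1924: 365 days.
Jan 25, 1924 → Jan 25, 1925: 366 days (Feb 29, 1924 is in that span).
Jan 25, 1925 → Jan 25, 1926: 365 days.
Jan 25, 1926 → Jan 25, 1927: 365 days.
Jan 25, 1927 → Jan 25, 1928: 365 days.
Jan 25, 1928 → Feb 25, 1928: 31 days (January has 31).
Feb 25, 1928 → Mar 25, 1928: 29 days (February has 29).
Mar 25, 1928 → Apr 25, 1928: 31 days (March has 31).
Apr 25, 1928 → May 25, 1928: 30 days (April has 30).
May 25, 1928 → Jun 25, 1928: 31 days (May has 31).
Jun 25, 1928 → Jul 25, 1928: 30 days (June has 30).
Jul 25, 1928 → Aug 25, 1928: 31 days (July has 31).
Aug 25, 1928 → Sep 25, 1928: 31 days (August has 31).
Sep 25, 1928 → Oct 4, 1928: 9 days.
Total: 5366 days.

5366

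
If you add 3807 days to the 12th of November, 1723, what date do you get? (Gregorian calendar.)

+366 (one year; includes Feb 29, 1724) → Nov 12, 1724 (3441 left).
+365 (one year) → Nov 12, 1725 (3076 left).
+365 (one year) → Nov 12, 1726 (2711 left).
+365 (one year) → Nov 12, 1727 (2346 left).
+366 (one year; includes Feb 29, 1728) → Nov 12, 1728 (1980 left).
+365 (one year) → Nov 12, 1729 (1615 left).
+365 (one year) → Nov 12, 1730 (1250 left).
+365 (one year) → Nov 12, 1731 (885 left).
+366 (one year; includes Feb 29, 1732) → Nov 12, 1732 (519 left).
+365 (one year) → Nov 12, 1733 (154 left).
Nov has 30 days: +19 → Dec 1, 1733 (135 left).
Dec has 31 days: +31 → Jan 1, 1734 (104 left).
Jan has 31 days: +31 → Feb 1, 1734 (73 left).
Feb has 28 days: +28 → Mar 1, 1734 (45 left).
Mar has 31 days: +31 → Apr 1, 1734 (14 left).
+14 → Apr 15, 1734.

April 15, 1734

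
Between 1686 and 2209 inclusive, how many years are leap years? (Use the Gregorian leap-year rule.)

126

Multiples of 4 in [1686,2209]: 131.
Of those, multiples of 100: 6 (not leap unless ÷400).
Multiples of 400: 1.
Leap years = 131 − 6 + 1 = 126.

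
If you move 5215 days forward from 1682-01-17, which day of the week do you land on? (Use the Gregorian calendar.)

Jan 17, 1682 is a Saturday.
5215 mod 7 = 0, so 5215 days after a Saturday is Saturday + 0 = Saturday.

Saturday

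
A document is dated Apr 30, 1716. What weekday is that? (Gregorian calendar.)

Doomsday rule: the anchor day for the 1700s is Sunday. For year 16: 16÷12 = 1 r 4, and 4÷4 = 1, so 1+4+1 = 6.
Sunday + 6 ≡ Saturday — that's 1716's doomsday.
In April the doomsday date is Apr 4.
Apr 30 is 26 days after Apr 4; 26 mod 7 = 5, so Saturday + 5 = Thursday.

Thursday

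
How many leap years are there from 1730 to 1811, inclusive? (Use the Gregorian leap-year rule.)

Multiples of 4 in [1730,1811]: 20.
Of those, multiples of 100: 1 (not leap unless ÷400).
Multiples of 400: 0.
Leap years = 20 − 1 + 0 = 19.

19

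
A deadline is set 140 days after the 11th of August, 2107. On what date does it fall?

Aug has 31 days: +21 → Sep 1, 2107 (119 left).
Sep has 30 days: +30 → Oct 1, 2107 (89 left).
Oct has 31 days: +31 → Nov 1, 2107 (58 left).
Nov has 30 days: +30 → Dec 1, 2107 (28 left).
+28 → Dec 29, 2107.

December 29, 2107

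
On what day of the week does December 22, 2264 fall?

Thursday

Doomsday rule: the anchor day for the 2200s is Friday. For year 64: 64÷12 = 5 r 4, and 4÷4 = 1, so 5+4+1 = 10.
Friday + 10 ≡ Monday — that's 2264's doomsday.
In December the doomsday date is Dec 12.
Dec 22 is 10 days after Dec 12; 10 mod 7 = 3, so Monday + 3 = Thursday.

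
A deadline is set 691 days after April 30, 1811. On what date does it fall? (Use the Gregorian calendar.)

March 21, 1813

+366 (one year; includes Feb 29, 1812) → Apr 30, 1812 (325 left).
Apr has 30 days: +1 → May 1, 1812 (324 left).
May has 31 days: +31 → Jun 1, 1812 (293 left).
Jun has 30 days: +30 → Jul 1, 1812 (263 left).
Jul has 31 days: +31 → Aug 1, 1812 (232 left).
Aug has 31 days: +31 → Sep 1, 1812 (201 left).
Sep has 30 days: +30 → Oct 1, 1812 (171 left).
Oct has 31 days: +31 → Nov 1, 1812 (140 left).
Nov has 30 days: +30 → Dec 1, 1812 (110 left).
Dec has 31 days: +31 → Jan 1, 1813 (79 left).
Jan has 31 days: +31 → Feb 1, 1813 (48 left).
Feb has 28 days: +28 → Mar 1, 1813 (20 left).
+20 → Mar 21, 1813.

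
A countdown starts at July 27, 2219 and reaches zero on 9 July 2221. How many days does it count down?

Jul 27, 2219 → Jul 27, 2220: 366 days (Feb 29, 2220 is in that span).
Jul 27, 2220 → Aug 27, 2220: 31 days (July has 31).
Aug 27, 2220 → Sep 27, 2220: 31 days (August has 31).
Sep 27, 2220 → Oct 27, 2220: 30 days (September has 30).
Oct 27, 2220 → Nov 27, 2220: 31 days (October has 31).
Nov 27, 2220 → Dec 27, 2220: 30 days (November has 30).
Dec 27, 2220 → Jan 27, 2221: 31 days (December has 31).
Jan 27, 2221 → Feb 27, 2221: 31 days (January has 31).
Feb 27, 2221 → Mar 27, 2221: 28 days (February has 28).
Mar 27, 2221 → Apr 27, 2221: 31 days (March has 31).
Apr 27, 2221 → May 27, 2221: 30 days (April has 30).
May 27, 2221 → Jun 27, 2221: 31 days (May has 31).
Jun 27, 2221 → Jul 9, 2221: 12 days.
Total: 713 days.

713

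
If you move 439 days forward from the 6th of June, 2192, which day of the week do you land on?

Monday

First find the weekday of Jun 6, 2192. Doomsday rule: the anchor day for the 2100s is Sunday. For year 92: 92÷12 = 7 r 8, and 8÷4 = 2, so 7+8+2 = 17.
Sunday + 17 ≡ Wednesday — that's 2192's doomsday.
In June the doomsday date is Jun 6.
Jun 6 is the doomsday itself: Wednesday.
439 mod 7 = 5, so 439 days after a Wednesday is Wednesday + 5 = Monday.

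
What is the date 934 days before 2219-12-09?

May 19, 2217

−365 (one year) → Dec 9, 2218 (569 left).
−365 (one year) → Dec 9, 2217 (204 left).
−9 → Nov 30, 2217 (end of Nov, 30 days; 195 left).
−30 → Oct 31, 2217 (end of Oct, 31 days; 165 left).
−31 → Sep 30, 2217 (end of Sep, 30 days; 134 left).
−30 → Aug 31, 2217 (end of Aug, 31 days; 104 left).
−31 → Jul 31, 2217 (end of Jul, 31 days; 73 left).
−31 → Jun 30, 2217 (end of Jun, 30 days; 42 left).
−30 → May 31, 2217 (end of May, 31 days; 12 left).
−12 → May 19, 2217.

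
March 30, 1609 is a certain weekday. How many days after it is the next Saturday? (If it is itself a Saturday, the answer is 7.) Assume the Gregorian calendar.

Mar 30, 1609 is a Monday.
From Monday to the next Saturday is 5 days.

5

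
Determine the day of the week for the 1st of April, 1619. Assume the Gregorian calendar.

Monday

Doomsday rule: the anchor day for the 1600s is Tuesday. For year 19: 19÷12 = 1 r 7, and 7÷4 = 1, so 1+7+1 = 9.
Tuesday + 9 ≡ Thursday — that's 1619's doomsday.
In April the doomsday date is Apr 4.
Apr 1 is 3 days before Apr 4; 3 mod 7 = 3, so Thursday − 3 = Monday.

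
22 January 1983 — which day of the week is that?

Doomsday rule: the anchor day for the 1900s is Wednesday. For year 83: 83÷12 = 6 r 11, and 11÷4 = 2, so 6+11+2 = 19.
Wednesday + 19 ≡ Monday — that's 1983's doomsday.
In January the doomsday date is Jan 3 (1983 is not a leap year).
Jan 22 is 19 days after Jan 3; 19 mod 7 = 5, so Monday + 5 = Saturday.

Saturday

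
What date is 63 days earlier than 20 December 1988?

−20 → Nov 30, 1988 (end of Nov, 30 days; 43 left).
−30 → Oct 31, 1988 (end of Oct, 31 days; 13 left).
−13 → Oct 18, 1988.

October 18, 1988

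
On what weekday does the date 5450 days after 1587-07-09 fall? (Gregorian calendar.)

First find the weekday of Jul 9, 1587. Doomsday rule: the anchor day for the 1500s is Wednesday. For year 87: 87÷12 = 7 r 3, and 3÷4 = 0, so 7+3+0 = 10.
Wednesday + 10 ≡ Saturday — that's 1587's doomsday.
In July the doomsday date is Jul 11.
Jul 9 is 2 days before Jul 11; 2 mod 7 = 2, so Saturday − 2 = Thursday.
5450 mod 7 = 4, so 5450 days after a Thursday is Thursday + 4 = Monday.

Monday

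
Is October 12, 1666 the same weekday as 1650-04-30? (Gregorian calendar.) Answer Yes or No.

From Apr 30, 1650 to Oct 12, 1666 is 6009 days.
6009 mod 7 = 3, so they are different weekdays.
(Apr 30, 1650 is a Saturday; Oct 12, 1666 is a Tuesday.)

No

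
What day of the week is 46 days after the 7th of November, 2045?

First find the weekday of Nov 7, 2045. Doomsday rule: the anchor day for the 2000s is Tuesday. For year 45: 45÷12 = 3 r 9, and 9÷4 = 2, so 3+9+2 = 14.
Tuesday + 14 ≡ Tuesday — that's 2045's doomsday.
In November the doomsday date is Nov 7.
Nov 7 is the doomsday itself: Tuesday.
46 mod 7 = 4, so 46 days after a Tuesday is Tuesday + 4 = Saturday.

Saturday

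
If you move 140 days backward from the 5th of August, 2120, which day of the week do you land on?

Monday

Aug 5, 2120 is a Monday.
140 mod 7 = 0, so 140 days before a Monday is Monday − 0 = Monday.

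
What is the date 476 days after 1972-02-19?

+366 (one year; includes Feb 29, 1972) → Feb 19, 1973 (110 left).
Feb has 28 days: +10 → Mar 1, 1973 (100 left).
Mar has 31 days: +31 → Apr 1, 1973 (69 left).
Apr has 30 days: +30 → May 1, 1973 (39 left).
May has 31 days: +31 → Jun 1, 1973 (8 left).
+8 → Jun 9, 1973.

June 9, 1973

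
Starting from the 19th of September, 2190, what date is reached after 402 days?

October 26, 2191

+365 (one year) → Sep 19, 2191 (37 left).
Sep has 30 days: +12 → Oct 1, 2191 (25 left).
+25 → Oct 26, 2191.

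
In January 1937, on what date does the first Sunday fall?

January 3, 1937

January 1, 1937 is a Friday.
The first Sunday is therefore January 3 (2 days later).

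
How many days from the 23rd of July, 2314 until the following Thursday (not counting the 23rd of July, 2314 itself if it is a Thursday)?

7

Jul 23, 2314 is a Thursday.
From Thursday to the next Thursday is 7 days.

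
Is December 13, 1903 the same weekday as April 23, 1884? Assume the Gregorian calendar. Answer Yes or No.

From Apr 23, 1884 to Dec 13, 1903 is 7172 days.
7172 mod 7 = 4, so they are different weekdays.
(Apr 23, 1884 is a Wednesday; Dec 13, 1903 is a Sunday.)

No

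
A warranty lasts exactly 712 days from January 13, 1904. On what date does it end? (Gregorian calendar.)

+366 (one year; includes Feb 29, 1904) → Jan 13, 1905 (346 left).
Jan has 31 days: +19 → Feb 1, 1905 (327 left).
Feb has 28 days: +28 → Mar 1, 1905 (299 left).
Mar has 31 days: +31 → Apr 1, 1905 (268 left).
Apr has 30 days: +30 → May 1, 1905 (238 left).
May has 31 days: +31 → Jun 1, 1905 (207 left).
Jun has 30 days: +30 → Jul 1, 1905 (177 left).
Jul has 31 days: +31 → Aug 1, 1905 (146 left).
Aug has 31 days: +31 → Sep 1, 1905 (115 left).
Sep has 30 days: +30 → Oct 1, 1905 (85 left).
Oct has 31 days: +31 → Nov 1, 1905 (54 left).
Nov has 30 days: +30 → Dec 1, 1905 (24 left).
+24 → Dec 25, 1905.

December 25, 1905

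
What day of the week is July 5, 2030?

Friday

Doomsday rule: the anchor day for the 2000s is Tuesday. For year 30: 30÷12 = 2 r 6, and 6÷4 = 1, so 2+6+1 = 9.
Tuesday + 9 ≡ Thursday — that's 2030's doomsday.
In July the doomsday date is Jul 11.
Jul 5 is 6 days before Jul 11; 6 mod 7 = 6, so Thursday − 6 = Friday.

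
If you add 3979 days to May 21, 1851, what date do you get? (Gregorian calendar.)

April 12, 1862

+366 (one year; includes Feb 29, 1852) → May 21, 1852 (3613 left).
+365 (one year) → May 21, 1853 (3248 left).
+365 (one year) → May 21, 1854 (2883 left).
+365 (one year) → May 21, 1855 (2518 left).
+366 (one year; includes Feb 29, 1856) → May 21, 1856 (2152 left).
+365 (one year) → May 21, 1857 (1787 left).
+365 (one year) → May 21, 1858 (1422 left).
+365 (one year) → May 21, 1859 (1057 left).
+366 (one year; includes Feb 29, 1860) → May 21, 1860 (691 left).
+365 (one year) → May 21, 1861 (326 left).
May has 31 days: +11 → Jun 1, 1861 (315 left).
Jun has 30 days: +30 → Jul 1, 1861 (285 left).
Jul has 31 days: +31 → Aug 1, 1861 (254 left).
Aug has 31 days: +31 → Sep 1, 1861 (223 left).
Sep has 30 days: +30 → Oct 1, 1861 (193 left).
Oct has 31 days: +31 → Nov 1, 1861 (162 left).
Nov has 30 days: +30 → Dec 1, 1861 (132 left).
Dec has 31 days: +31 → Jan 1, 1862 (101 left).
Jan has 31 days: +31 → Feb 1, 1862 (70 left).
Feb has 28 days: +28 → Mar 1, 1862 (42 left).
Mar has 31 days: +31 → Apr 1, 1862 (11 left).
+11 → Apr 12, 1862.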